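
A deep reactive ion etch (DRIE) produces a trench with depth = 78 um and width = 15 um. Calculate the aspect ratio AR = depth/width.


Step 1: AR = depth / width
Step 2: AR = 78 / 15
AR = 5.2


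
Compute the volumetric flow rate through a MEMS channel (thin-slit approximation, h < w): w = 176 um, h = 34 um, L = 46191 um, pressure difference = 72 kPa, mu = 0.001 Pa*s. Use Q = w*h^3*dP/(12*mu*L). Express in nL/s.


Step 1: Convert all dimensions to SI (meters).
w = 176e-6 m, h = 34e-6 m, L = 46191e-6 m, dP = 72e3 Pa
Step 2: Q = w * h^3 * dP / (12 * mu * L)
Q = 176e-6 * (34e-6)^3 * 72e3 / (12 * 0.001 * 46191e-6) = 8.9855219e-10 m^3/s
Step 3: Convert Q from m^3/s to nL/s (1 m^3 = 1e12 nL, so multiply by 1e12).
Q = 898.552 nL/s


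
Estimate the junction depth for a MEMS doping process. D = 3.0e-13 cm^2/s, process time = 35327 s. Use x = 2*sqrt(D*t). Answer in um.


Step 1: Compute D*t = 3.0e-13 * 35327 = 1.05981e-08 cm^2
Step 2: sqrt(D*t) = 1.02947e-04 cm
Step 3: x = 2 * 1.02947e-04 cm = 2.05894e-04 cm
Step 4: Convert to um (1 cm = 1e4 um): x = 2.059 um


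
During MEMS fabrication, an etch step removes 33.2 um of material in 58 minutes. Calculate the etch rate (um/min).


Step 1: Etch rate = depth / time
Step 2: rate = 33.2 / 58
rate = 0.572 um/min


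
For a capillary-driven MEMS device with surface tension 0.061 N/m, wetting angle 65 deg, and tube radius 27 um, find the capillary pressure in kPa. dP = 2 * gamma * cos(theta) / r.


Step 1: cos(65 deg) = 0.4226
Step 2: Convert r to m: r = 27e-6 m
Step 3: dP = 2 * 0.061 * 0.4226 / 27e-6 = 1909.5 Pa
Step 4: Convert Pa to kPa (divide by 1000).
dP = 1.91 kPa


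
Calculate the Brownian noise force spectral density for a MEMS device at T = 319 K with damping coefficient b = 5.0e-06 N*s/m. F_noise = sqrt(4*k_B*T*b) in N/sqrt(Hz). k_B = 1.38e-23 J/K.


Step 1: Compute 4 * k_B * T * b
= 4 * 1.38e-23 * 319 * 5.0e-06
= 8.8044e-26 N^2/Hz
Step 2: F_noise = sqrt(8.8044e-26)
F_noise = 2.97e-13 N/sqrt(Hz)


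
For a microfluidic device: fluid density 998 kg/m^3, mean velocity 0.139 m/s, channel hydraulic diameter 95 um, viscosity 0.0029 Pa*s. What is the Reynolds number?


Step 1: Convert Dh to meters: Dh = 95e-6 m
Step 2: Re = rho * v * Dh / mu
Re = 998 * 0.139 * 95e-6 / 0.0029
Re = 4.544


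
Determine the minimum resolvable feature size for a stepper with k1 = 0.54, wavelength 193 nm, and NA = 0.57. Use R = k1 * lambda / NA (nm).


Step 1: Identify values: k1 = 0.54, lambda = 193 nm, NA = 0.57
Step 2: R = k1 * lambda / NA
R = 0.54 * 193 / 0.57
R = 182.8 nm


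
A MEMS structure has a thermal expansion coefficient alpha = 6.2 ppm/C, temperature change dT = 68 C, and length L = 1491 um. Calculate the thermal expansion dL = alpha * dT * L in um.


Step 1: Convert CTE: alpha = 6.2 ppm/C = 6.2e-6 /C
Step 2: dL = 6.2e-6 * 68 * 1491
dL = 0.6286 um


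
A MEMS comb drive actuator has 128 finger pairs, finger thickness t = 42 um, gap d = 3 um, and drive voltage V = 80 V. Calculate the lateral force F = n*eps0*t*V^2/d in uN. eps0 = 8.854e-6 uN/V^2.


Step 1: Parameters: n=128, eps0=8.854e-6 uN/V^2, t=42 um, V=80 V, d=3 um
Step 2: V^2 = 6400
Step 3: F = 128 * 8.854e-6 * 42 * 6400 / 3
F = 101.545 uN


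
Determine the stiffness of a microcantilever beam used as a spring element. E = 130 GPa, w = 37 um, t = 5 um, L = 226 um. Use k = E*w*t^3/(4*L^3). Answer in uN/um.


Step 1: Convert E to consistent units (1 GPa = 1000 uN/um^2).
E = 130 GPa = 130000 uN/um^2
Step 2: Compute t^3 = 5^3 = 125
Step 3: Compute L^3 = 226^3 = 11543176
Step 4: k = 130000 * 37 * 125 / (4 * 11543176)
k = 13.0218 uN/um


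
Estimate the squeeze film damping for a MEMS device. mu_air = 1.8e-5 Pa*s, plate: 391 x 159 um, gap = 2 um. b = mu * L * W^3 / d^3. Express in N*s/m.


Step 1: Convert to SI.
L = 391e-6 m, W = 159e-6 m, d = 2e-6 m
Step 2: W^3 = (159e-6)^3 = 4.02e-12 m^3
Step 3: d^3 = (2e-6)^3 = 8.00e-18 m^3
Step 4: b = 1.8e-5 * 391e-6 * 4.02e-12 / 8.00e-18
b = 3.54e-03 N*s/m


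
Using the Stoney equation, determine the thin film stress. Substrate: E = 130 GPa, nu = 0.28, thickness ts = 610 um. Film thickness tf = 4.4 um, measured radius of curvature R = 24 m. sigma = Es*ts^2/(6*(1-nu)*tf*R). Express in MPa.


Step 1: Compute numerator: Es * ts^2 = 130 * 610^2 = 48373000 (GPa*um^2)
Step 2: Compute denominator (R in um): 6*(1-nu)*tf*R = 6*0.72*4.4*24e6 = 456192000.0 (um^2)
Step 3: sigma (GPa) = 48373000 / 456192000.0 = 1.06036e-01 GPa
Step 4: Convert to MPa (x1000): sigma = 106.0 MPa


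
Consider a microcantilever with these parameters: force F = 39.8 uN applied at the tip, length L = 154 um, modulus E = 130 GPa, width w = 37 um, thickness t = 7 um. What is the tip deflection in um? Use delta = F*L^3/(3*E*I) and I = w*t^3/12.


Step 1: Calculate the second moment of area.
I = w * t^3 / 12 = 37 * 7^3 / 12 = 1057.5833 um^4
Step 2: Convert E to consistent units (1 GPa = 1000 uN/um^2).
E = 130 GPa = 130000 uN/um^2
Step 3: Calculate tip deflection.
delta = F * L^3 / (3 * E * I)
delta = 39.8 * 154^3 / (3 * 130000 * 1057.5833)
delta = 0.3524 um


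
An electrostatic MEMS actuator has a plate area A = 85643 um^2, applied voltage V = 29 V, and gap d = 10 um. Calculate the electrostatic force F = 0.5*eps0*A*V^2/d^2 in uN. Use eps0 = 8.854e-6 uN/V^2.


Step 1: Identify parameters.
eps0 = 8.854e-6 uN/V^2, A = 85643 um^2, V = 29 V, d = 10 um
Step 2: Compute V^2 = 29^2 = 841
Step 3: Compute d^2 = 10^2 = 100
Step 4: F = 0.5 * 8.854e-6 * 85643 * 841 / 100
F = 3.189 uN


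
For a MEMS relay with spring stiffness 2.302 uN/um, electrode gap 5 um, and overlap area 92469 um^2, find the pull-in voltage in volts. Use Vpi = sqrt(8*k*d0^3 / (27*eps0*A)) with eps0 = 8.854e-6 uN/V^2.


Step 1: Compute numerator: 8 * k * d0^3 = 8 * 2.302 * 5^3 = 2302.0
Step 2: Compute denominator: 27 * eps0 * A = 27 * 8.854e-6 * 92469 = 22.105454
Step 3: Vpi = sqrt(2302.0 / 22.105454)
Vpi = 10.2 V


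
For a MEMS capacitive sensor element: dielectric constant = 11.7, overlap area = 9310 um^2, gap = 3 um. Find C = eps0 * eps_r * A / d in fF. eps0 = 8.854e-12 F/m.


Step 1: Convert area to m^2: A = 9310e-12 m^2
Step 2: Convert gap to m: d = 3e-6 m
Step 3: C = eps0 * eps_r * A / d
C = 8.854e-12 * 11.7 * 9310e-12 / 3e-6
Step 4: Convert to fF (multiply by 1e15).
C = 321.48 fF


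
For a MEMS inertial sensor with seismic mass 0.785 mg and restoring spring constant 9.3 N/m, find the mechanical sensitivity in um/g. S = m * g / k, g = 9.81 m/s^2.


Step 1: Convert mass: m = 0.785 mg = 7.85e-07 kg
Step 2: S = m * g / k = 7.85e-07 * 9.81 / 9.3
Step 3: S = 8.28e-07 m/g
Step 4: Convert to um/g: S = 0.828 um/g


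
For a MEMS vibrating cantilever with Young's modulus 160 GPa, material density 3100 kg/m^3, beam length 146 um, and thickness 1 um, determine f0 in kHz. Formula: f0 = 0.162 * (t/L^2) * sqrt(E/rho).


Step 1: Convert units to SI.
t_SI = 1e-6 m, L_SI = 146e-6 m
Step 2: Calculate sqrt(E/rho).
sqrt(160e9 / 3100) = 7184.21 m/s
Step 3: Compute f0.
f0 = 0.162 * 1e-6 / (146e-6)^2 * 7184.21 = 54599.5 Hz = 54.6 kHz


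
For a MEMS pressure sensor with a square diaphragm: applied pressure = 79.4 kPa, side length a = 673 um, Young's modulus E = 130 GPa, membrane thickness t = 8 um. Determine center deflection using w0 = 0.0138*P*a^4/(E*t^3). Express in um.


Step 1: Convert pressure to compatible units (E is in GPa, so P in GPa).
P = 79.4 kPa = 79.4e-6 GPa
Step 2: Compute numerator: 0.0138 * P * a^4.
a^4 = 673^4 = 205144679041
numerator = 0.0138 * 79.4e-6 * 205144679041 = 2.247811e+05
Step 3: Compute denominator: E * t^3 = 130 * 8^3 = 66560
Step 4: w0 = numerator / denominator = 2.247811e+05 / 66560 = 3.3771 um


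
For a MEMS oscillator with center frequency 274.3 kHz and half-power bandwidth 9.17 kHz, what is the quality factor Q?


Step 1: Q = f0 / bandwidth
Step 2: Q = 274.3 / 9.17
Q = 29.9


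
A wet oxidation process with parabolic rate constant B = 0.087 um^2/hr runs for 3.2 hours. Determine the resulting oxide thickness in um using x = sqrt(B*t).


Step 1: Compute B*t = 0.087 * 3.2 = 0.2784
Step 2: x = sqrt(0.2784)
x = 0.528 um


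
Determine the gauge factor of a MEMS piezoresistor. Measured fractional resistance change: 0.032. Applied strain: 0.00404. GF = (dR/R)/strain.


Step 1: Identify values.
dR/R = 0.032, strain = 0.00404
Step 2: GF = (dR/R) / strain = 0.032 / 0.00404
GF = 7.9


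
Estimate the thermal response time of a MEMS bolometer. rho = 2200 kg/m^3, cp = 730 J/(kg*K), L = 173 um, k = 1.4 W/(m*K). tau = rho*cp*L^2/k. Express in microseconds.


Step 1: Convert L to m: L = 173e-6 m
Step 2: L^2 = (173e-6)^2 = 2.9929e-08 m^2
Step 3: tau = 2200 * 730 * 2.9929e-08 / 1.4 = 3.433283857e-02 s
Step 4: Convert to microseconds (multiply by 1e6).
tau = 34332.839 us


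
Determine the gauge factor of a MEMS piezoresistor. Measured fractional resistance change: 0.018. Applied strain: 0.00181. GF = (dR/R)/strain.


Step 1: Identify values.
dR/R = 0.018, strain = 0.00181
Step 2: GF = (dR/R) / strain = 0.018 / 0.00181
GF = 9.9


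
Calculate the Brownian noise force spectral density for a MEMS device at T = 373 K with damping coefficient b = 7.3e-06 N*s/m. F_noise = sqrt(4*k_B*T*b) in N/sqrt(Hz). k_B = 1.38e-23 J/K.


Step 1: Compute 4 * k_B * T * b
= 4 * 1.38e-23 * 373 * 7.3e-06
= 1.5030e-25 N^2/Hz
Step 2: F_noise = sqrt(1.5030e-25)
F_noise = 3.88e-13 N/sqrt(Hz)


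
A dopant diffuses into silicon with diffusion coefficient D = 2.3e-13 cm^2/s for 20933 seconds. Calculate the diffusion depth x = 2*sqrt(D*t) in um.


Step 1: Compute D*t = 2.3e-13 * 20933 = 4.81459e-09 cm^2
Step 2: sqrt(D*t) = 6.93872e-05 cm
Step 3: x = 2 * 6.93872e-05 cm = 1.387744e-04 cm
Step 4: Convert to um (1 cm = 1e4 um): x = 1.388 um


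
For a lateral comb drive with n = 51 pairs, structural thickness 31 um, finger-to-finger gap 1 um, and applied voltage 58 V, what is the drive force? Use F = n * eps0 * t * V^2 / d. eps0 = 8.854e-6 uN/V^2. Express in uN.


Step 1: Parameters: n=51, eps0=8.854e-6 uN/V^2, t=31 um, V=58 V, d=1 um
Step 2: V^2 = 3364
Step 3: F = 51 * 8.854e-6 * 31 * 3364 / 1
F = 47.09 uN


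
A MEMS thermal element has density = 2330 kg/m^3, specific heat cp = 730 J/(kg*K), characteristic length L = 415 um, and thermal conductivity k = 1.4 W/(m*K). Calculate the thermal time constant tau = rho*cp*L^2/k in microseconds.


Step 1: Convert L to m: L = 415e-6 m
Step 2: L^2 = (415e-6)^2 = 1.72225e-07 m^2
Step 3: tau = 2330 * 730 * 1.72225e-07 / 1.4 = 2.0924107321e-01 s
Step 4: Convert to microseconds (multiply by 1e6).
tau = 209241.073 us


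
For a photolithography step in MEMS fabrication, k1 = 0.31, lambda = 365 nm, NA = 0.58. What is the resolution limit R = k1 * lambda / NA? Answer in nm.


Step 1: Identify values: k1 = 0.31, lambda = 365 nm, NA = 0.58
Step 2: R = k1 * lambda / NA
R = 0.31 * 365 / 0.58
R = 195.1 nm


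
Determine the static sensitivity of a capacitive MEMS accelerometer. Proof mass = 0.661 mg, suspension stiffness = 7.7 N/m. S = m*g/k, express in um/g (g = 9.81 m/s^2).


Step 1: Convert mass: m = 0.661 mg = 6.61e-07 kg
Step 2: S = m * g / k = 6.61e-07 * 9.81 / 7.7
Step 3: S = 8.42e-07 m/g
Step 4: Convert to um/g: S = 0.842 um/g


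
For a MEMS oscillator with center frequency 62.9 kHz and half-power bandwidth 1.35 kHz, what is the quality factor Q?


Step 1: Q = f0 / bandwidth
Step 2: Q = 62.9 / 1.35
Q = 46.6


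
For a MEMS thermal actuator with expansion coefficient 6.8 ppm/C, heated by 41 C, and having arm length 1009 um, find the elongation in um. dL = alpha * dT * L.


Step 1: Convert CTE: alpha = 6.8 ppm/C = 6.8e-6 /C
Step 2: dL = 6.8e-6 * 41 * 1009
dL = 0.2813 um


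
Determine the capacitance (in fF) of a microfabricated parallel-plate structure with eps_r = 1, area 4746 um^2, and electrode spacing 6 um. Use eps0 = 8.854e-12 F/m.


Step 1: Convert area to m^2: A = 4746e-12 m^2
Step 2: Convert gap to m: d = 6e-6 m
Step 3: C = eps0 * eps_r * A / d
C = 8.854e-12 * 1 * 4746e-12 / 6e-6
Step 4: Convert to fF (multiply by 1e15).
C = 7.0 fF


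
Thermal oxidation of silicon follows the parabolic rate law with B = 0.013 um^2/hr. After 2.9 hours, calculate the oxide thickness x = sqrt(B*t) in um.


Step 1: Compute B*t = 0.013 * 2.9 = 0.0377
Step 2: x = sqrt(0.0377)
x = 0.194 um


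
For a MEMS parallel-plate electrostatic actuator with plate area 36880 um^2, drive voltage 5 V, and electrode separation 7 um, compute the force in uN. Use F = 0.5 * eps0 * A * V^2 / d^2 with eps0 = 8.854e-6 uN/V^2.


Step 1: Identify parameters.
eps0 = 8.854e-6 uN/V^2, A = 36880 um^2, V = 5 V, d = 7 um
Step 2: Compute V^2 = 5^2 = 25
Step 3: Compute d^2 = 7^2 = 49
Step 4: F = 0.5 * 8.854e-6 * 36880 * 25 / 49
F = 0.083 uN


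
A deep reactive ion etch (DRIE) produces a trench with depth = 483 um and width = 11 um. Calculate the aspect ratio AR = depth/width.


Step 1: AR = depth / width
Step 2: AR = 483 / 11
AR = 43.9


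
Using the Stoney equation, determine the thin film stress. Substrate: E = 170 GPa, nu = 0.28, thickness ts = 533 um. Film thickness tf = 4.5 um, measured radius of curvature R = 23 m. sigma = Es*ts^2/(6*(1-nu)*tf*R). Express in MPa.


Step 1: Compute numerator: Es * ts^2 = 170 * 533^2 = 48295130 (GPa*um^2)
Step 2: Compute denominator (R in um): 6*(1-nu)*tf*R = 6*0.72*4.5*23e6 = 447120000.0 (um^2)
Step 3: sigma (GPa) = 48295130 / 447120000.0 = 1.08014e-01 GPa
Step 4: Convert to MPa (x1000): sigma = 108.0 MPa


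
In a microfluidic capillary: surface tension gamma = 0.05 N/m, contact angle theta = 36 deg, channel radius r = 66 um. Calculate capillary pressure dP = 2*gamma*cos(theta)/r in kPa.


Step 1: cos(36 deg) = 0.809
Step 2: Convert r to m: r = 66e-6 m
Step 3: dP = 2 * 0.05 * 0.809 / 66e-6 = 1225.8 Pa
Step 4: Convert Pa to kPa (divide by 1000).
dP = 1.23 kPa


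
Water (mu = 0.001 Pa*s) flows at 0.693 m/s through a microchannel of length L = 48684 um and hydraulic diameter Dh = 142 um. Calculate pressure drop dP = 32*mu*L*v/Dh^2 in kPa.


Step 1: Convert to SI: L = 48684e-6 m, Dh = 142e-6 m
Step 2: dP = 32 * 0.001 * 48684e-6 * 0.693 / (142e-6)^2
Step 3: dP = 53541.78 Pa
Step 4: Convert to kPa: dP = 53.54 kPa


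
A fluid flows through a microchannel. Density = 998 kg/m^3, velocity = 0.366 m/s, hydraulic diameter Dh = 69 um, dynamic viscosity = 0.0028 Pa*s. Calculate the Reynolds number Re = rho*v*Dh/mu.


Step 1: Convert Dh to meters: Dh = 69e-6 m
Step 2: Re = rho * v * Dh / mu
Re = 998 * 0.366 * 69e-6 / 0.0028
Re = 9.001


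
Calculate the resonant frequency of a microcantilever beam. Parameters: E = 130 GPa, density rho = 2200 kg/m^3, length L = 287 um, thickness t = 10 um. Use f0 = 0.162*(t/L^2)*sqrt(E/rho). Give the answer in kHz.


Step 1: Convert units to SI.
t_SI = 10e-6 m, L_SI = 287e-6 m
Step 2: Calculate sqrt(E/rho).
sqrt(130e9 / 2200) = 7687.06 m/s
Step 3: Compute f0.
f0 = 0.162 * 10e-6 / (287e-6)^2 * 7687.06 = 151186.0 Hz = 151.19 kHz


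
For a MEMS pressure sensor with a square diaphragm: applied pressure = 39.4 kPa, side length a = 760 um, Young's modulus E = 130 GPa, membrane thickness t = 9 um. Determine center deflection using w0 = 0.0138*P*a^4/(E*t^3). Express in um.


Step 1: Convert pressure to compatible units (E is in GPa, so P in GPa).
P = 39.4 kPa = 39.4e-6 GPa
Step 2: Compute numerator: 0.0138 * P * a^4.
a^4 = 760^4 = 333621760000
numerator = 0.0138 * 39.4e-6 * 333621760000 = 1.813968e+05
Step 3: Compute denominator: E * t^3 = 130 * 9^3 = 94770
Step 4: w0 = numerator / denominator = 1.813968e+05 / 94770 = 1.9141 um


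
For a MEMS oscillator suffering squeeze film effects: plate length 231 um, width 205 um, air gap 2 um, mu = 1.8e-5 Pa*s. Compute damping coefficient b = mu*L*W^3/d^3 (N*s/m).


Step 1: Convert to SI.
L = 231e-6 m, W = 205e-6 m, d = 2e-6 m
Step 2: W^3 = (205e-6)^3 = 8.62e-12 m^3
Step 3: d^3 = (2e-6)^3 = 8.00e-18 m^3
Step 4: b = 1.8e-5 * 231e-6 * 8.62e-12 / 8.00e-18
b = 4.48e-03 N*s/m


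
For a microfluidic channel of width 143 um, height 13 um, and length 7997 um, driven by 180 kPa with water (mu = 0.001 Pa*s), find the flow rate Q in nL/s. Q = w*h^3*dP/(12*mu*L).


Step 1: Convert all dimensions to SI (meters).
w = 143e-6 m, h = 13e-6 m, L = 7997e-6 m, dP = 180e3 Pa
Step 2: Q = w * h^3 * dP / (12 * mu * L)
Q = 143e-6 * (13e-6)^3 * 180e3 / (12 * 0.001 * 7997e-6) = 5.8929161e-10 m^3/s
Step 3: Convert Q from m^3/s to nL/s (1 m^3 = 1e12 nL, so multiply by 1e12).
Q = 589.292 nL/s


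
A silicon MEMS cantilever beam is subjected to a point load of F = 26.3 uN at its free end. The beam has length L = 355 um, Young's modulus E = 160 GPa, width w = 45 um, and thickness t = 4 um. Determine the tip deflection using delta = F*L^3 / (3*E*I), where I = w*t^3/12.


Step 1: Calculate the second moment of area.
I = w * t^3 / 12 = 45 * 4^3 / 12 = 240.0 um^4
Step 2: Convert E to consistent units (1 GPa = 1000 uN/um^2).
E = 160 GPa = 160000 uN/um^2
Step 3: Calculate tip deflection.
delta = F * L^3 / (3 * E * I)
delta = 26.3 * 355^3 / (3 * 160000 * 240.0)
delta = 10.2138 um


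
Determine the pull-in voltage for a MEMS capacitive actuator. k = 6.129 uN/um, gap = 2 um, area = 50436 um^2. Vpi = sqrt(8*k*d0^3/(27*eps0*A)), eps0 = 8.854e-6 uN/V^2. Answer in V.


Step 1: Compute numerator: 8 * k * d0^3 = 8 * 6.129 * 2^3 = 392.256
Step 2: Compute denominator: 27 * eps0 * A = 27 * 8.854e-6 * 50436 = 12.057129
Step 3: Vpi = sqrt(392.256 / 12.057129)
Vpi = 5.7 V


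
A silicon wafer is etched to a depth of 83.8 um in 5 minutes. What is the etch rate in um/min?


Step 1: Etch rate = depth / time
Step 2: rate = 83.8 / 5
rate = 16.76 um/min


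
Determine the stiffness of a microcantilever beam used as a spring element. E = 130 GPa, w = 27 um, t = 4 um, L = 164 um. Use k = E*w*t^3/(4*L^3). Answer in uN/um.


Step 1: Convert E to consistent units (1 GPa = 1000 uN/um^2).
E = 130 GPa = 130000 uN/um^2
Step 2: Compute t^3 = 4^3 = 64
Step 3: Compute L^3 = 164^3 = 4410944
Step 4: k = 130000 * 27 * 64 / (4 * 4410944)
k = 12.732 uN/um


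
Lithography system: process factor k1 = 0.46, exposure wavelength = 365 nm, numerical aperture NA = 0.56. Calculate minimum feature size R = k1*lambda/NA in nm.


Step 1: Identify values: k1 = 0.46, lambda = 365 nm, NA = 0.56
Step 2: R = k1 * lambda / NA
R = 0.46 * 365 / 0.56
R = 299.8 nm


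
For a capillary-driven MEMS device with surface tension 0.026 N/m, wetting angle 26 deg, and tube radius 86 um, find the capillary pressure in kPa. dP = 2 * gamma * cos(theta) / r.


Step 1: cos(26 deg) = 0.8988
Step 2: Convert r to m: r = 86e-6 m
Step 3: dP = 2 * 0.026 * 0.8988 / 86e-6 = 543.5 Pa
Step 4: Convert Pa to kPa (divide by 1000).
dP = 0.54 kPa


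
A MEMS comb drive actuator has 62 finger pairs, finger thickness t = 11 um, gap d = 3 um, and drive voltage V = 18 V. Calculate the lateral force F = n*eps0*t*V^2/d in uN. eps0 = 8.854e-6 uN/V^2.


Step 1: Parameters: n=62, eps0=8.854e-6 uN/V^2, t=11 um, V=18 V, d=3 um
Step 2: V^2 = 324
Step 3: F = 62 * 8.854e-6 * 11 * 324 / 3
F = 0.652 uN


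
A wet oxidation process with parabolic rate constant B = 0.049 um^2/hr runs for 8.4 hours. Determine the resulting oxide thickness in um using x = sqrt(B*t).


Step 1: Compute B*t = 0.049 * 8.4 = 0.4116
Step 2: x = sqrt(0.4116)
x = 0.642 um


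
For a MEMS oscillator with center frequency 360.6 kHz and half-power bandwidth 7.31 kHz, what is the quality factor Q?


Step 1: Q = f0 / bandwidth
Step 2: Q = 360.6 / 7.31
Q = 49.3


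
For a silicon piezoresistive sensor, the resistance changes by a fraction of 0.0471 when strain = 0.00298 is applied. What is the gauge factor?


Step 1: Identify values.
dR/R = 0.0471, strain = 0.00298
Step 2: GF = (dR/R) / strain = 0.0471 / 0.00298
GF = 15.8


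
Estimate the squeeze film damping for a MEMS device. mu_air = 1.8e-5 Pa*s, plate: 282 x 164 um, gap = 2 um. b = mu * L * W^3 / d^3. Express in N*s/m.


Step 1: Convert to SI.
L = 282e-6 m, W = 164e-6 m, d = 2e-6 m
Step 2: W^3 = (164e-6)^3 = 4.41e-12 m^3
Step 3: d^3 = (2e-6)^3 = 8.00e-18 m^3
Step 4: b = 1.8e-5 * 282e-6 * 4.41e-12 / 8.00e-18
b = 2.80e-03 N*s/m


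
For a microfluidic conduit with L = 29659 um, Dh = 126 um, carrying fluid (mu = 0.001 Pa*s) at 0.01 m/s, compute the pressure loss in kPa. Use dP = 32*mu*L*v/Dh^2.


Step 1: Convert to SI: L = 29659e-6 m, Dh = 126e-6 m
Step 2: dP = 32 * 0.001 * 29659e-6 * 0.01 / (126e-6)^2
Step 3: dP = 597.81 Pa
Step 4: Convert to kPa: dP = 0.6 kPa


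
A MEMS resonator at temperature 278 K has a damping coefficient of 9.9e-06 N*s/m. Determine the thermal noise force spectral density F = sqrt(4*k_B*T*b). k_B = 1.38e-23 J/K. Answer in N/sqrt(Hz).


Step 1: Compute 4 * k_B * T * b
= 4 * 1.38e-23 * 278 * 9.9e-06
= 1.5192e-25 N^2/Hz
Step 2: F_noise = sqrt(1.5192e-25)
F_noise = 3.90e-13 N/sqrt(Hz)


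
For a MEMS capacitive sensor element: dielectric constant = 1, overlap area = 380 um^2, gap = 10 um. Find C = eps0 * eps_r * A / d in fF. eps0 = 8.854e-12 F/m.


Step 1: Convert area to m^2: A = 380e-12 m^2
Step 2: Convert gap to m: d = 10e-6 m
Step 3: C = eps0 * eps_r * A / d
C = 8.854e-12 * 1 * 380e-12 / 10e-6
Step 4: Convert to fF (multiply by 1e15).
C = 0.34 fF


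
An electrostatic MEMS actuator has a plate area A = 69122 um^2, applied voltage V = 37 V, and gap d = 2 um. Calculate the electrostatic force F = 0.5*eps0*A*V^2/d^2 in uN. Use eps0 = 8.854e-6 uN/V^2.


Step 1: Identify parameters.
eps0 = 8.854e-6 uN/V^2, A = 69122 um^2, V = 37 V, d = 2 um
Step 2: Compute V^2 = 37^2 = 1369
Step 3: Compute d^2 = 2^2 = 4
Step 4: F = 0.5 * 8.854e-6 * 69122 * 1369 / 4
F = 104.73 uN


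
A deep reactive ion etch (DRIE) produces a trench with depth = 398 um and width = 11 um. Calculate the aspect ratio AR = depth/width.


Step 1: AR = depth / width
Step 2: AR = 398 / 11
AR = 36.2


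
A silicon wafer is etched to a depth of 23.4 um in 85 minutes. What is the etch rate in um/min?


Step 1: Etch rate = depth / time
Step 2: rate = 23.4 / 85
rate = 0.275 um/min


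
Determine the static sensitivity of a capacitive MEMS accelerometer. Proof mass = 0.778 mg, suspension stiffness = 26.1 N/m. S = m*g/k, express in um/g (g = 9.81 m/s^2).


Step 1: Convert mass: m = 0.778 mg = 7.78e-07 kg
Step 2: S = m * g / k = 7.78e-07 * 9.81 / 26.1
Step 3: S = 2.92e-07 m/g
Step 4: Convert to um/g: S = 0.292 um/g


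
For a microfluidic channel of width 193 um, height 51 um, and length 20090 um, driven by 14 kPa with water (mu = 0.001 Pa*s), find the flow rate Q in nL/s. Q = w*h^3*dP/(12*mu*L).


Step 1: Convert all dimensions to SI (meters).
w = 193e-6 m, h = 51e-6 m, L = 20090e-6 m, dP = 14e3 Pa
Step 2: Q = w * h^3 * dP / (12 * mu * L)
Q = 193e-6 * (51e-6)^3 * 14e3 / (12 * 0.001 * 20090e-6) = 1.48673885e-09 m^3/s
Step 3: Convert Q from m^3/s to nL/s (1 m^3 = 1e12 nL, so multiply by 1e12).
Q = 1486.739 nL/s


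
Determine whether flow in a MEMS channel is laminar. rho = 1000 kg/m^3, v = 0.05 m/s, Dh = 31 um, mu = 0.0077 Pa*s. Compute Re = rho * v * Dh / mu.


Step 1: Convert Dh to meters: Dh = 31e-6 m
Step 2: Re = rho * v * Dh / mu
Re = 1000 * 0.05 * 31e-6 / 0.0077
Re = 0.201
Since Re = 0.201 is below ~2300, the flow is laminar.


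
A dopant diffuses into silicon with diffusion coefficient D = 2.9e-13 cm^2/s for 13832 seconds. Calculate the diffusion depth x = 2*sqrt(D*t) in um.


Step 1: Compute D*t = 2.9e-13 * 13832 = 4.01128e-09 cm^2
Step 2: sqrt(D*t) = 6.33347e-05 cm
Step 3: x = 2 * 6.33347e-05 cm = 1.266694e-04 cm
Step 4: Convert to um (1 cm = 1e4 um): x = 1.267 um


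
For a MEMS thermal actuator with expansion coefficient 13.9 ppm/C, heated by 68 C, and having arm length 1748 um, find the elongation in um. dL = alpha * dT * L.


Step 1: Convert CTE: alpha = 13.9 ppm/C = 13.9e-6 /C
Step 2: dL = 13.9e-6 * 68 * 1748
dL = 1.6522 um


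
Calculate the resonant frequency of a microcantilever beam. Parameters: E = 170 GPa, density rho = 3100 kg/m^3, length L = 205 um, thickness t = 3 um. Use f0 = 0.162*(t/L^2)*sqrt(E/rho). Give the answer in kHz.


Step 1: Convert units to SI.
t_SI = 3e-6 m, L_SI = 205e-6 m
Step 2: Calculate sqrt(E/rho).
sqrt(170e9 / 3100) = 7405.32 m/s
Step 3: Compute f0.
f0 = 0.162 * 3e-6 / (205e-6)^2 * 7405.32 = 85639.2 Hz = 85.64 kHz


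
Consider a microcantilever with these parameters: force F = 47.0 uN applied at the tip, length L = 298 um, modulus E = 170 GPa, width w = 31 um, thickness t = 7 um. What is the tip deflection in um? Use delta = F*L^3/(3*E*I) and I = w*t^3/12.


Step 1: Calculate the second moment of area.
I = w * t^3 / 12 = 31 * 7^3 / 12 = 886.0833 um^4
Step 2: Convert E to consistent units (1 GPa = 1000 uN/um^2).
E = 170 GPa = 170000 uN/um^2
Step 3: Calculate tip deflection.
delta = F * L^3 / (3 * E * I)
delta = 47.0 * 298^3 / (3 * 170000 * 886.0833)
delta = 2.7523 um


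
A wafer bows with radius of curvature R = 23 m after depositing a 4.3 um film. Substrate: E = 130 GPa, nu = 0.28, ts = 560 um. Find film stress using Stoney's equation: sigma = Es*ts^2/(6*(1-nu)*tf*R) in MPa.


Step 1: Compute numerator: Es * ts^2 = 130 * 560^2 = 40768000 (GPa*um^2)
Step 2: Compute denominator (R in um): 6*(1-nu)*tf*R = 6*0.72*4.3*23e6 = 427248000.0 (um^2)
Step 3: sigma (GPa) = 40768000 / 427248000.0 = 9.542e-02 GPa
Step 4: Convert to MPa (x1000): sigma = 95.4 MPa


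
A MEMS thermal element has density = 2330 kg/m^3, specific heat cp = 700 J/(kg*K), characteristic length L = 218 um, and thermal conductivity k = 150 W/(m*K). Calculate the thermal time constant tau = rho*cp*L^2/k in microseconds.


Step 1: Convert L to m: L = 218e-6 m
Step 2: L^2 = (218e-6)^2 = 4.7524e-08 m^2
Step 3: tau = 2330 * 700 * 4.7524e-08 / 150 = 5.1674429e-04 s
Step 4: Convert to microseconds (multiply by 1e6).
tau = 516.744 us


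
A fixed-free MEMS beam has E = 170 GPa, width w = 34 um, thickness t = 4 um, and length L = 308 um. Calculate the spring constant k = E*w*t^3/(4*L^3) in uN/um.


Step 1: Convert E to consistent units (1 GPa = 1000 uN/um^2).
E = 170 GPa = 170000 uN/um^2
Step 2: Compute t^3 = 4^3 = 64
Step 3: Compute L^3 = 308^3 = 29218112
Step 4: k = 170000 * 34 * 64 / (4 * 29218112)
k = 3.1652 uN/um


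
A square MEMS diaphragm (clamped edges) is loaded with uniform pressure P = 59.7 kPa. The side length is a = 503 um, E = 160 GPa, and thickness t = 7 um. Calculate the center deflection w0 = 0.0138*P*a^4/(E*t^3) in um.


Step 1: Convert pressure to compatible units (E is in GPa, so P in GPa).
P = 59.7 kPa = 59.7e-6 GPa
Step 2: Compute numerator: 0.0138 * P * a^4.
a^4 = 503^4 = 64013554081
numerator = 0.0138 * 59.7e-6 * 64013554081 = 5.2738e+04
Step 3: Compute denominator: E * t^3 = 160 * 7^3 = 54880
Step 4: w0 = numerator / denominator = 5.2738e+04 / 54880 = 0.961 um


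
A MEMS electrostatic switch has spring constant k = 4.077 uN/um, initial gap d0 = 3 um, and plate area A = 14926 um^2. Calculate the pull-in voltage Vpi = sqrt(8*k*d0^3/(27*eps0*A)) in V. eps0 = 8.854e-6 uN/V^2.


Step 1: Compute numerator: 8 * k * d0^3 = 8 * 4.077 * 3^3 = 880.632
Step 2: Compute denominator: 27 * eps0 * A = 27 * 8.854e-6 * 14926 = 3.56818
Step 3: Vpi = sqrt(880.632 / 3.56818)
Vpi = 15.71 V


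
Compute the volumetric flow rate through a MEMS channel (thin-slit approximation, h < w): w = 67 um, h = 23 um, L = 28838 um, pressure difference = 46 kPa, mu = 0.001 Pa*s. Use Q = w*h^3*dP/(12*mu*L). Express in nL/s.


Step 1: Convert all dimensions to SI (meters).
w = 67e-6 m, h = 23e-6 m, L = 28838e-6 m, dP = 46e3 Pa
Step 2: Q = w * h^3 * dP / (12 * mu * L)
Q = 67e-6 * (23e-6)^3 * 46e3 / (12 * 0.001 * 28838e-6) = 1.083602e-10 m^3/s
Step 3: Convert Q from m^3/s to nL/s (1 m^3 = 1e12 nL, so multiply by 1e12).
Q = 108.36 nL/s


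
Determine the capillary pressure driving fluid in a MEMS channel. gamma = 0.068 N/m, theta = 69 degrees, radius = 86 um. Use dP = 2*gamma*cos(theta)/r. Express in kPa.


Step 1: cos(69 deg) = 0.3584
Step 2: Convert r to m: r = 86e-6 m
Step 3: dP = 2 * 0.068 * 0.3584 / 86e-6 = 566.8 Pa
Step 4: Convert Pa to kPa (divide by 1000).
dP = 0.57 kPa


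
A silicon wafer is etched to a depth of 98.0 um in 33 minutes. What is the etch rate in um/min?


Step 1: Etch rate = depth / time
Step 2: rate = 98.0 / 33
rate = 2.97 um/min


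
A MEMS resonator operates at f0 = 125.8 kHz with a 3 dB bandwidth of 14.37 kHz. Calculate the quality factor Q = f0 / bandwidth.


Step 1: Q = f0 / bandwidth
Step 2: Q = 125.8 / 14.37
Q = 8.8


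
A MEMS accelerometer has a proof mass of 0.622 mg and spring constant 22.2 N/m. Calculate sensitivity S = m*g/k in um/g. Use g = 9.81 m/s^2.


Step 1: Convert mass: m = 0.622 mg = 6.22e-07 kg
Step 2: S = m * g / k = 6.22e-07 * 9.81 / 22.2
Step 3: S = 2.75e-07 m/g
Step 4: Convert to um/g: S = 0.275 um/g


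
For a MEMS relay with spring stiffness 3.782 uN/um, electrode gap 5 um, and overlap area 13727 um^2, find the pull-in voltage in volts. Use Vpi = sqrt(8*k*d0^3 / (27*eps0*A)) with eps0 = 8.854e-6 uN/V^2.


Step 1: Compute numerator: 8 * k * d0^3 = 8 * 3.782 * 5^3 = 3782.0
Step 2: Compute denominator: 27 * eps0 * A = 27 * 8.854e-6 * 13727 = 3.281549
Step 3: Vpi = sqrt(3782.0 / 3.281549)
Vpi = 33.95 V


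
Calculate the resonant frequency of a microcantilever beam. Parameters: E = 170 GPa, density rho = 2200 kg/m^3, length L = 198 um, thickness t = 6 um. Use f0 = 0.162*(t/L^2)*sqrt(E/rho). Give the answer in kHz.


Step 1: Convert units to SI.
t_SI = 6e-6 m, L_SI = 198e-6 m
Step 2: Calculate sqrt(E/rho).
sqrt(170e9 / 2200) = 8790.49 m/s
Step 3: Compute f0.
f0 = 0.162 * 6e-6 / (198e-6)^2 * 8790.49 = 217946.0 Hz = 217.95 kHz


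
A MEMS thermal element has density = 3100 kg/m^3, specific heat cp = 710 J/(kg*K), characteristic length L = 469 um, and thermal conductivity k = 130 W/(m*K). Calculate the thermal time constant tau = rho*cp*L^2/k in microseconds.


Step 1: Convert L to m: L = 469e-6 m
Step 2: L^2 = (469e-6)^2 = 2.19961e-07 m^2
Step 3: tau = 3100 * 710 * 2.19961e-07 / 130 = 3.72410893e-03 s
Step 4: Convert to microseconds (multiply by 1e6).
tau = 3724.109 us


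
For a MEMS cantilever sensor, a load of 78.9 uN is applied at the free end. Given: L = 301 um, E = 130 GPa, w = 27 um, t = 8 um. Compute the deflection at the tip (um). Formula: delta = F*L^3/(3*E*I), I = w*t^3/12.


Step 1: Calculate the second moment of area.
I = w * t^3 / 12 = 27 * 8^3 / 12 = 1152.0 um^4
Step 2: Convert E to consistent units (1 GPa = 1000 uN/um^2).
E = 130 GPa = 130000 uN/um^2
Step 3: Calculate tip deflection.
delta = F * L^3 / (3 * E * I)
delta = 78.9 * 301^3 / (3 * 130000 * 1152.0)
delta = 4.7892 um


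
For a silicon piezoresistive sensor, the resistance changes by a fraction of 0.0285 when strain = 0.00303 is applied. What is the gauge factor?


Step 1: Identify values.
dR/R = 0.0285, strain = 0.00303
Step 2: GF = (dR/R) / strain = 0.0285 / 0.00303
GF = 9.4


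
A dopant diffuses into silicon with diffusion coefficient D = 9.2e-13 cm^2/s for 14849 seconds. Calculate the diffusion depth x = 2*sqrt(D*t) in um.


Step 1: Compute D*t = 9.2e-13 * 14849 = 1.366108e-08 cm^2
Step 2: sqrt(D*t) = 1.16881e-04 cm
Step 3: x = 2 * 1.16881e-04 cm = 2.33762e-04 cm
Step 4: Convert to um (1 cm = 1e4 um): x = 2.338 um


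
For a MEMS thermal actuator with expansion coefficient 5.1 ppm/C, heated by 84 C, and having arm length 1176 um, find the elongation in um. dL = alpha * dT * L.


Step 1: Convert CTE: alpha = 5.1 ppm/C = 5.1e-6 /C
Step 2: dL = 5.1e-6 * 84 * 1176
dL = 0.5038 um


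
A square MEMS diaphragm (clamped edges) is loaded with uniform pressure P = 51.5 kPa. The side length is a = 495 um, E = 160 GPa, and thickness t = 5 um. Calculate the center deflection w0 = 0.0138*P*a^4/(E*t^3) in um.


Step 1: Convert pressure to compatible units (E is in GPa, so P in GPa).
P = 51.5 kPa = 51.5e-6 GPa
Step 2: Compute numerator: 0.0138 * P * a^4.
a^4 = 495^4 = 60037250625
numerator = 0.0138 * 51.5e-6 * 60037250625 = 4.266847e+04
Step 3: Compute denominator: E * t^3 = 160 * 5^3 = 20000
Step 4: w0 = numerator / denominator = 4.266847e+04 / 20000 = 2.1334 um


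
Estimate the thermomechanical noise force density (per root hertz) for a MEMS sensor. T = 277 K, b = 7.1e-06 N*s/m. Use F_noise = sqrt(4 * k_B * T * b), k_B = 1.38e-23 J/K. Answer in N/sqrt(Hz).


Step 1: Compute 4 * k_B * T * b
= 4 * 1.38e-23 * 277 * 7.1e-06
= 1.0856e-25 N^2/Hz
Step 2: F_noise = sqrt(1.0856e-25)
F_noise = 3.29e-13 N/sqrt(Hz)


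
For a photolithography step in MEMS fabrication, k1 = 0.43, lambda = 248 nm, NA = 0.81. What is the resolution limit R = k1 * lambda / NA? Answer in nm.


Step 1: Identify values: k1 = 0.43, lambda = 248 nm, NA = 0.81
Step 2: R = k1 * lambda / NA
R = 0.43 * 248 / 0.81
R = 131.7 nm


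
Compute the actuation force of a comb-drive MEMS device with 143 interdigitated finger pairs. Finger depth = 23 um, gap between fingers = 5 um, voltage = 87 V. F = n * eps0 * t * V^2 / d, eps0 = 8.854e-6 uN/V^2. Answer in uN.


Step 1: Parameters: n=143, eps0=8.854e-6 uN/V^2, t=23 um, V=87 V, d=5 um
Step 2: V^2 = 7569
Step 3: F = 143 * 8.854e-6 * 23 * 7569 / 5
F = 44.083 uN


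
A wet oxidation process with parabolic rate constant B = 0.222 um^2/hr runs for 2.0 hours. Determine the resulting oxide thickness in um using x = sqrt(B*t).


Step 1: Compute B*t = 0.222 * 2.0 = 0.444
Step 2: x = sqrt(0.444)
x = 0.666 um


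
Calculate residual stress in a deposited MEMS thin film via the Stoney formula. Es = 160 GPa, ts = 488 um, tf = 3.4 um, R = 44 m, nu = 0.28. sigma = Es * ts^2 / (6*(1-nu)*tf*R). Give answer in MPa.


Step 1: Compute numerator: Es * ts^2 = 160 * 488^2 = 38103040 (GPa*um^2)
Step 2: Compute denominator (R in um): 6*(1-nu)*tf*R = 6*0.72*3.4*44e6 = 646272000.0 (um^2)
Step 3: sigma (GPa) = 38103040 / 646272000.0 = 5.8958e-02 GPa
Step 4: Convert to MPa (x1000): sigma = 59.0 MPa


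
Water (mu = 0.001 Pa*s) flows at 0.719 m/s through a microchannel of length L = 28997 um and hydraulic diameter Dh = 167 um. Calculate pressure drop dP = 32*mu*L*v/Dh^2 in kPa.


Step 1: Convert to SI: L = 28997e-6 m, Dh = 167e-6 m
Step 2: dP = 32 * 0.001 * 28997e-6 * 0.719 / (167e-6)^2
Step 3: dP = 23922.08 Pa
Step 4: Convert to kPa: dP = 23.92 kPa


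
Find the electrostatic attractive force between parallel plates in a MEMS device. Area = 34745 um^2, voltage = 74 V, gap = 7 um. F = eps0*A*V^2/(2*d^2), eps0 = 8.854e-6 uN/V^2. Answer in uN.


Step 1: Identify parameters.
eps0 = 8.854e-6 uN/V^2, A = 34745 um^2, V = 74 V, d = 7 um
Step 2: Compute V^2 = 74^2 = 5476
Step 3: Compute d^2 = 7^2 = 49
Step 4: F = 0.5 * 8.854e-6 * 34745 * 5476 / 49
F = 17.19 uN


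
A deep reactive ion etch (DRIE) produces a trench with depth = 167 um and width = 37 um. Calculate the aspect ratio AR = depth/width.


Step 1: AR = depth / width
Step 2: AR = 167 / 37
AR = 4.5


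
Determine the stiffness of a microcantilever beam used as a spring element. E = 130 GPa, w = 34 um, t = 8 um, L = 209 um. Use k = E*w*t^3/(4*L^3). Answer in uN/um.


Step 1: Convert E to consistent units (1 GPa = 1000 uN/um^2).
E = 130 GPa = 130000 uN/um^2
Step 2: Compute t^3 = 8^3 = 512
Step 3: Compute L^3 = 209^3 = 9129329
Step 4: k = 130000 * 34 * 512 / (4 * 9129329)
k = 61.9717 uN/um


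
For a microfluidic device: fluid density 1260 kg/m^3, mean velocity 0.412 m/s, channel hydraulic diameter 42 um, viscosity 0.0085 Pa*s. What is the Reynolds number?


Step 1: Convert Dh to meters: Dh = 42e-6 m
Step 2: Re = rho * v * Dh / mu
Re = 1260 * 0.412 * 42e-6 / 0.0085
Re = 2.565


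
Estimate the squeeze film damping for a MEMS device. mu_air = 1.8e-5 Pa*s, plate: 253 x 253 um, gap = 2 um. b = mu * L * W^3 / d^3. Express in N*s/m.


Step 1: Convert to SI.
L = 253e-6 m, W = 253e-6 m, d = 2e-6 m
Step 2: W^3 = (253e-6)^3 = 1.62e-11 m^3
Step 3: d^3 = (2e-6)^3 = 8.00e-18 m^3
Step 4: b = 1.8e-5 * 253e-6 * 1.62e-11 / 8.00e-18
b = 9.22e-03 N*s/m


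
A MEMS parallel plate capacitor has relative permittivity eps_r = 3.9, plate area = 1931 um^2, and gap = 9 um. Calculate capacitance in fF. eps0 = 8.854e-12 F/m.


Step 1: Convert area to m^2: A = 1931e-12 m^2
Step 2: Convert gap to m: d = 9e-6 m
Step 3: C = eps0 * eps_r * A / d
C = 8.854e-12 * 3.9 * 1931e-12 / 9e-6
Step 4: Convert to fF (multiply by 1e15).
C = 7.41 fF


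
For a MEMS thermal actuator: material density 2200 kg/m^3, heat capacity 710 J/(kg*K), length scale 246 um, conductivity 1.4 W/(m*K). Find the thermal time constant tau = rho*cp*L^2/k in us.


Step 1: Convert L to m: L = 246e-6 m
Step 2: L^2 = (246e-6)^2 = 6.0516e-08 m^2
Step 3: tau = 2200 * 710 * 6.0516e-08 / 1.4 = 6.751856571e-02 s
Step 4: Convert to microseconds (multiply by 1e6).
tau = 67518.566 us


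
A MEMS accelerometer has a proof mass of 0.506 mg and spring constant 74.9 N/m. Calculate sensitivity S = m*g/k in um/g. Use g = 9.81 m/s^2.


Step 1: Convert mass: m = 0.506 mg = 5.06e-07 kg
Step 2: S = m * g / k = 5.06e-07 * 9.81 / 74.9
Step 3: S = 6.63e-08 m/g
Step 4: Convert to um/g: S = 0.066 um/g


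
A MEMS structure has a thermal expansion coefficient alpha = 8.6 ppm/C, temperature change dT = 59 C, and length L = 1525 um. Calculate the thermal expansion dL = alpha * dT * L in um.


Step 1: Convert CTE: alpha = 8.6 ppm/C = 8.6e-6 /C
Step 2: dL = 8.6e-6 * 59 * 1525
dL = 0.7738 um


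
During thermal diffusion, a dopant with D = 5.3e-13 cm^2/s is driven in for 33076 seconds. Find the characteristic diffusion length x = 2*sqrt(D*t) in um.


Step 1: Compute D*t = 5.3e-13 * 33076 = 1.753028e-08 cm^2
Step 2: sqrt(D*t) = 1.32402e-04 cm
Step 3: x = 2 * 1.32402e-04 cm = 2.64804e-04 cm
Step 4: Convert to um (1 cm = 1e4 um): x = 2.648 um


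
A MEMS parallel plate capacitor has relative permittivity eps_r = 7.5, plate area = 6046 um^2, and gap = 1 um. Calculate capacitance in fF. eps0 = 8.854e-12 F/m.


Step 1: Convert area to m^2: A = 6046e-12 m^2
Step 2: Convert gap to m: d = 1e-6 m
Step 3: C = eps0 * eps_r * A / d
C = 8.854e-12 * 7.5 * 6046e-12 / 1e-6
Step 4: Convert to fF (multiply by 1e15).
C = 401.48 fF


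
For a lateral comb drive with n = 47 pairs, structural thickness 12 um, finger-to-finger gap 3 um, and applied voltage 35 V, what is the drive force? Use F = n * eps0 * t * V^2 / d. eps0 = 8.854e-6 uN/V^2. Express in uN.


Step 1: Parameters: n=47, eps0=8.854e-6 uN/V^2, t=12 um, V=35 V, d=3 um
Step 2: V^2 = 1225
Step 3: F = 47 * 8.854e-6 * 12 * 1225 / 3
F = 2.039 uN


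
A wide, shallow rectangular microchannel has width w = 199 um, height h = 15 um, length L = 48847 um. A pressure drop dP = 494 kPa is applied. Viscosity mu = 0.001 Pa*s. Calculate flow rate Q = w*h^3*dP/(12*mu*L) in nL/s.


Step 1: Convert all dimensions to SI (meters).
w = 199e-6 m, h = 15e-6 m, L = 48847e-6 m, dP = 494e3 Pa
Step 2: Q = w * h^3 * dP / (12 * mu * L)
Q = 199e-6 * (15e-6)^3 * 494e3 / (12 * 0.001 * 48847e-6) = 5.6602376e-10 m^3/s
Step 3: Convert Q from m^3/s to nL/s (1 m^3 = 1e12 nL, so multiply by 1e12).
Q = 566.024 nL/s


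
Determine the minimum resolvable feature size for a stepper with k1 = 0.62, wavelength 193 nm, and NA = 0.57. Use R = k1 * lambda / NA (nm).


Step 1: Identify values: k1 = 0.62, lambda = 193 nm, NA = 0.57
Step 2: R = k1 * lambda / NA
R = 0.62 * 193 / 0.57
R = 209.9 nm


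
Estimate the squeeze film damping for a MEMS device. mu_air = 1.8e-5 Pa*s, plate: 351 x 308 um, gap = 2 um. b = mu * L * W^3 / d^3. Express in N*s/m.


Step 1: Convert to SI.
L = 351e-6 m, W = 308e-6 m, d = 2e-6 m
Step 2: W^3 = (308e-6)^3 = 2.92e-11 m^3
Step 3: d^3 = (2e-6)^3 = 8.00e-18 m^3
Step 4: b = 1.8e-5 * 351e-6 * 2.92e-11 / 8.00e-18
b = 2.31e-02 N*s/m


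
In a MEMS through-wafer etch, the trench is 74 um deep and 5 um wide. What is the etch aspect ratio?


Step 1: AR = depth / width
Step 2: AR = 74 / 5
AR = 14.8


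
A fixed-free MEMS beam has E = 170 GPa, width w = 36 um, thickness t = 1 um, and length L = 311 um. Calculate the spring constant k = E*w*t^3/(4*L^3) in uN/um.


Step 1: Convert E to consistent units (1 GPa = 1000 uN/um^2).
E = 170 GPa = 170000 uN/um^2
Step 2: Compute t^3 = 1^3 = 1
Step 3: Compute L^3 = 311^3 = 30080231
Step 4: k = 170000 * 36 * 1 / (4 * 30080231)
k = 0.0509 uN/um
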